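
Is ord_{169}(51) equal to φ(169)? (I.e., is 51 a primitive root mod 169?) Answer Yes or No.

No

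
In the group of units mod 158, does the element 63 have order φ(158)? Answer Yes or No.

φ(158) = φ(2)·φ(79) = 1·78 = 78 = 2 · 3 · 13.
It suffices to check that the order of 63 is not a proper divisor of 78: compute 63^(78/q) for q ∈ {2, 3, 13}.
63^39 ≡ 157 (mod 158)  [q = 2: ≢ 1 ✓]
63^26 ≡ 23 (mod 158)  [q = 3: ≢ 1 ✓]
63^6 ≡ 65 (mod 158)  [q = 13: ≢ 1 ✓]
None equal 1, so ord_158(63) = 78: 63 is a primitive root.

Yes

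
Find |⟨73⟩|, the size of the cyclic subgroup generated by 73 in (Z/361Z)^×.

The order of 73 must divide φ(361) = φ(19^2) = 19·(19−1) = 342 = 2 · 3^2 · 19.
Divisors of 342: 1, 2, 3, 6, 9, 18, 19, 38, 57, 114, 171, 342.
Evaluate successive powers at the divisors of 342:
73^1 ≡ 73 (mod 361)
73^2 ≡ 275 (mod 361)
73^3 ≡ 220 (mod 361)
73^6 ≡ 26 (mod 361)
73^9 ≡ 305 (mod 361)
73^18 ≡ 248 (mod 361)
73^19 ≡ 54 (mod 361)
73^38 ≡ 28 (mod 361)
73^57 ≡ 68 (mod 361)
73^114 ≡ 292 (mod 361)
73^171 ≡ 1 (mod 361) ✓
Hence ord(73) = 171.

171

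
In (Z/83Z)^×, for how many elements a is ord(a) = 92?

0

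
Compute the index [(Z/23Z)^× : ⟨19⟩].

1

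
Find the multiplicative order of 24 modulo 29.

7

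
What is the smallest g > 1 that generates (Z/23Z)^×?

5

φ(23) = 23 − 1 = 22 = 2 · 11.
Test candidates g = 2, 3, … against the prime factors q ∈ {2, 11} of φ(23): g is a generator iff g^(22/q) ≢ 1 for every such q.
g = 2: 2^11 ≡ 1 — hits 1, so not a primitive root.
g = 3: 3^11 ≡ 1 — hits 1, so not a primitive root.
g = 4: 4^11 ≡ 1 — hits 1, so not a primitive root.
g = 5: 5^11 ≡ 22; 5^2 ≡ 2 — none is 1, so 5 is a primitive root.
So 5 is the smallest generator of (Z/23Z)^×.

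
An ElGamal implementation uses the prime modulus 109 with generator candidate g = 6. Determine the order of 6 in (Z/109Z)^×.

108

Since 6 ∈ (Z/109Z)^×, its order divides φ(109) = 109 − 1 = 108 = 2^2 · 3^3.
Divisors of 108: 1, 2, 3, 4, 6, 9, 12, 18, 27, 36, 54, 108.
Compute 6^d (mod 109) for the divisors d until we hit 1:
6^1 ≡ 6
6^2 ≡ 36
6^3 ≡ 107
6^4 ≡ 97
6^6 ≡ 4
6^9 ≡ 101
6^12 ≡ 16
6^18 ≡ 64
6^27 ≡ 33
6^36 ≡ 63
6^54 ≡ 108
6^108 ≡ 1
The smallest such exponent is 108, so the order of 6 is 108.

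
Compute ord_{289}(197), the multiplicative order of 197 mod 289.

272

By Lagrange's theorem, ord_289(197) divides φ(289) = φ(17^2) = 17·(17−1) = 272 = 2^4 · 17.
Divisors of 272: 1, 2, 4, 8, 16, 17, 34, 68, 136, 272.
Check 197^d mod 289 for each divisor in increasing order:
197^1 ≡ 197
197^2 ≡ 83
197^4 ≡ 242
197^8 ≡ 186
197^16 ≡ 205
197^17 ≡ 214
197^34 ≡ 134
197^68 ≡ 38
197^136 ≡ 288
197^272 ≡ 1
Hence ord(197) = 272.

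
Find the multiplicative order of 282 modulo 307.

306

ord(282) | φ(307) = 307 − 1 = 306 = 2 · 3^2 · 17.
Divisors of 306: 1, 2, 3, 6, 9, 17, 18, 34, 51, 102, 153, 306.
Evaluate successive powers at the divisors of 306:
282^1 ≡ 282 (mod 307)
282^2 ≡ 11 (mod 307)
282^3 ≡ 32 (mod 307)
282^6 ≡ 103 (mod 307)
282^9 ≡ 226 (mod 307)
282^17 ≡ 20 (mod 307)
282^18 ≡ 114 (mod 307)
282^34 ≡ 93 (mod 307)
282^51 ≡ 18 (mod 307)
282^102 ≡ 17 (mod 307)
282^153 ≡ 306 (mod 307)
282^306 ≡ 1 (mod 307) ✓
Hence ord(282) = 306.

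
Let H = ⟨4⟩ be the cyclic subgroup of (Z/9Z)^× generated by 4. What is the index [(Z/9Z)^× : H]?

2

ord(4) | φ(9) = φ(3^2) = 3·(3−1) = 6 = 2 · 3.
Divisors of 6: 1, 2, 3, 6.
Compute 4^d (mod 9) for the divisors d until we hit 1:
4^1 ≡ 4 (mod 9)
4^2 ≡ 7 (mod 9)
4^3 ≡ 1 (mod 9) ✓
Thus |⟨4⟩| = ord(4) = 3.
Index = |(Z/9Z)^×| / |⟨4⟩| = 6 / 3 = 2.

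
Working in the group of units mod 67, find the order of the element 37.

3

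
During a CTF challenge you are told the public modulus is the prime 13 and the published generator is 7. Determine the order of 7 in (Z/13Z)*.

12

Since 7 ∈ (Z/13Z)^×, its order divides φ(13) = 13 − 1 = 12 = 2^2 · 3.
Divisors of 12: 1, 2, 3, 4, 6, 12.
Check 7^d mod 13 for each divisor in increasing order:
7^1 ≡ 7
7^2 ≡ 10
7^3 ≡ 5
7^4 ≡ 9
7^6 ≡ 12
7^12 ≡ 1
So ord_13(7) = 12.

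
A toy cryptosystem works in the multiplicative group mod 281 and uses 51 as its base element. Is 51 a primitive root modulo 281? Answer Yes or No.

φ(281) = 281 − 1 = 280 = 2^3 · 5 · 7.
An element g generates (Z/281Z)^× iff g^(280/q) ≢ 1 (mod 281) for each prime q ∈ {2, 5, 7}.
51^140 ≡ 280 (mod 281)  [q = 2: ≢ 1 ✓]
51^56 ≡ 90 (mod 281)  [q = 5: ≢ 1 ✓]
51^40 ≡ 79 (mod 281)  [q = 7: ≢ 1 ✓]
Every test exponent gives a nontrivial residue, hence 51 generates the full group.

Yes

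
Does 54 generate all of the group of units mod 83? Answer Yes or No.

φ(83) = 83 − 1 = 82 = 2 · 41.
It suffices to check that the order of 54 is not a proper divisor of 82: compute 54^(82/q) for q ∈ {2, 41}.
54^41 ≡ 82 (mod 83)  [q = 2: ≢ 1 ✓]
54^2 ≡ 11 (mod 83)  [q = 41: ≢ 1 ✓]
None equal 1, so ord_83(54) = 82: 54 is a primitive root.

Yes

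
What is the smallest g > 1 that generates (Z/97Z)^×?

5

φ(97) = 97 − 1 = 96 = 2^5 · 3.
Test candidates g = 2, 3, … against the prime factors q ∈ {2, 3} of φ(97): g is a generator iff g^(96/q) ≢ 1 for every such q.
g = 2: 2^48 ≡ 1 — hits 1, so not a primitive root.
g = 3: 3^48 ≡ 1 — hits 1, so not a primitive root.
g = 4: 4^48 ≡ 1 — hits 1, so not a primitive root.
g = 5: 5^48 ≡ 96; 5^32 ≡ 35 — none is 1, so 5 is a primitive root.
The smallest primitive root modulo 97 is 5.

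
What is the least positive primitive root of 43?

3

φ(43) = 43 − 1 = 42 = 2 · 3 · 7.
Test candidates g = 2, 3, … against the prime factors q ∈ {2, 3, 7} of φ(43): g is a generator iff g^(42/q) ≢ 1 for every such q.
g = 2: 2^21 ≡ 42; 2^14 ≡ 1 — hits 1, so not a primitive root.
g = 3: 3^21 ≡ 42; 3^14 ≡ 36; 3^6 ≡ 41 — none is 1, so 3 is a primitive root.
Hence the least primitive root of 43 is 3.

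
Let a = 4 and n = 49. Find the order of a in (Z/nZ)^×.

The order of 4 must divide φ(49) = φ(7^2) = 7·(7−1) = 42 = 2 · 3 · 7.
Divisors of 42: 1, 2, 3, 6, 7, 14, 21, 42.
Check 4^d mod 49 for each divisor in increasing order:
4^1 ≡ 4 (mod 49)
4^2 ≡ 16 (mod 49)
4^3 ≡ 15 (mod 49)
4^6 ≡ 29 (mod 49)
4^7 ≡ 18 (mod 49)
4^14 ≡ 30 (mod 49)
4^21 ≡ 1 (mod 49) ✓
The smallest such exponent is 21, so the order of 4 is 21.

21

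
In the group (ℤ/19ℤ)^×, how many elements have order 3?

φ(19) = 19 − 1 = 18 = 2 · 3^2.
Since (Z/19Z)^× is cyclic of order 18, the number of elements of order d is φ(d) when d | 18 and 0 otherwise.
3 | 18, and φ(3) = 3 − 1 = 2.

2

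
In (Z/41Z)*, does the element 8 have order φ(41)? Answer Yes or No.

No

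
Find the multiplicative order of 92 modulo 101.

25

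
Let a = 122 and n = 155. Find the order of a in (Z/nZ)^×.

Since 122 ∈ (Z/155Z)^×, its order divides φ(155) = φ(5·31) = (5−1)·(31−1) = 4·30 = 120 = 2^3 · 3 · 5.
Divisors of 120: 1, 2, 3, 4, 5, 6, 8, 10, 12, 15, 20, 24, 30, 40, 60, 120.
Check 122^d mod 155 for each divisor in increasing order:
122^1 ≡ 122
122^2 ≡ 4
122^3 ≡ 23
122^4 ≡ 16
122^5 ≡ 92
122^6 ≡ 64
122^8 ≡ 101
122^10 ≡ 94
122^12 ≡ 66
122^15 ≡ 123
122^20 ≡ 1
So ord_155(122) = 20.

20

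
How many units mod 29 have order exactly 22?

0

φ(29) = 29 − 1 = 28 = 2^2 · 7.
Since (Z/29Z)^× is cyclic of order 28, the number of elements of order d is φ(d) when d | 28 and 0 otherwise.
Here 28 is not a multiple of 22, so there are no elements of order 22.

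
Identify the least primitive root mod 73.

5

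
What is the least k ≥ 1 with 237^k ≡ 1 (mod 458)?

76

ord(237) | φ(458) = φ(2)·φ(229) = 1·228 = 228 = 2^2 · 3 · 19.
Divisors of 228: 1, 2, 3, 4, 6, 12, 19, 38, 57, 76, 114, 228.
Evaluate successive powers at the divisors of 228:
237^1 ≡ 237 (mod 458)
237^2 ≡ 293 (mod 458)
237^3 ≡ 283 (mod 458)
237^4 ≡ 203 (mod 458)
237^6 ≡ 397 (mod 458)
237^12 ≡ 57 (mod 458)
237^19 ≡ 351 (mod 458)
237^38 ≡ 457 (mod 458)
237^57 ≡ 107 (mod 458)
237^76 ≡ 1 (mod 458) ✓
So ord_458(237) = 76.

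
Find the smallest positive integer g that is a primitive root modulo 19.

2

φ(19) = 19 − 1 = 18 = 2 · 3^2.
g is a primitive root iff g^(18/q) ≢ 1 (mod 19) for each prime q ∈ {2, 3}.
g = 2: 2^9 ≡ 18; 2^6 ≡ 7 — none is 1, so 2 is a primitive root.
So 2 is the smallest generator of (Z/19Z)^×.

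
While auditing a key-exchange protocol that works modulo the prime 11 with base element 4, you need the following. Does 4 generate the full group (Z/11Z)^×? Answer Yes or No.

No

φ(11) = 11 − 1 = 10 = 2 · 5.
It suffices to check that the order of 4 is not a proper divisor of 10: compute 4^(10/q) for q ∈ {2, 5}.
4^5 ≡ 1 (mod 11)  [q = 2: ≡ 1 ✗]
4^2 ≡ 5 (mod 11)  [q = 5: ≢ 1 ✓]
The check at q = 2 fails, so 4 generates a proper subgroup.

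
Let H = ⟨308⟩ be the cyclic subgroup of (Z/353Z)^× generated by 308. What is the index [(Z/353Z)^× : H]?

1

Since 308 ∈ (Z/353Z)^×, its order divides φ(353) = 353 − 1 = 352 = 2^5 · 11.
Divisors of 352: 1, 2, 4, 8, 11, 16, 22, 32, 44, 88, 176, 352.
Check 308^d mod 353 for each divisor in increasing order:
308^1 ≡ 308 (mod 353)
308^2 ≡ 260 (mod 353)
308^4 ≡ 177 (mod 353)
308^8 ≡ 265 (mod 353)
308^11 ≡ 252 (mod 353)
308^16 ≡ 331 (mod 353)
308^22 ≡ 317 (mod 353)
308^32 ≡ 131 (mod 353)
308^44 ≡ 237 (mod 353)
308^88 ≡ 42 (mod 353)
308^176 ≡ 352 (mod 353)
308^352 ≡ 1 (mod 353) ✓
So ord_353(308) = 352, hence |⟨308⟩| = 352.
[(Z/353Z)^× : ⟨308⟩] = 352/352 = 1.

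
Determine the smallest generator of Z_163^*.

φ(163) = 163 − 1 = 162 = 2 · 3^4.
Test candidates g = 2, 3, … against the prime factors q ∈ {2, 3} of φ(163): g is a generator iff g^(162/q) ≢ 1 for every such q.
g = 2: 2^81 ≡ 162; 2^54 ≡ 104 — none is 1, so 2 is a primitive root.
The smallest primitive root modulo 163 is 2.

2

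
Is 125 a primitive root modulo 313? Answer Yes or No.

φ(313) = 313 − 1 = 312 = 2^3 · 3 · 13.
125 is a primitive root mod 313 iff 125^(φ(313)/q) ≢ 1 for every prime q | φ(313), i.e. q ∈ {2, 3, 13}.
125^156 ≡ 312 (mod 313)  [q = 2: ≢ 1 ✓]
125^104 ≡ 1 (mod 313)  [q = 3: ≡ 1 ✗]
125^24 ≡ 1 (mod 313)  [q = 13: ≡ 1 ✗]
The check at q = 3 fails, so 125 generates a proper subgroup.

No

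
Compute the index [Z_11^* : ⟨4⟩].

ord(4) | φ(11) = 11 − 1 = 10 = 2 · 5.
Divisors of 10: 1, 2, 5, 10.
Compute 4^d (mod 11) for the divisors d until we hit 1:
4^1 ≡ 4 (mod 11)
4^2 ≡ 5 (mod 11)
4^5 ≡ 1 (mod 11) ✓
The order of 4 is 5, so the subgroup it generates has 5 elements.
Index = |(Z/11Z)^×| / |⟨4⟩| = 10 / 5 = 2.

2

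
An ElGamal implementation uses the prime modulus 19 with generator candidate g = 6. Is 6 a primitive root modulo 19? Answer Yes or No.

φ(19) = 19 − 1 = 18 = 2 · 3^2.
It suffices to check that the order of 6 is not a proper divisor of 18: compute 6^(18/q) for q ∈ {2, 3}.
6^9 ≡ 1 (mod 19)  [q = 2: ≡ 1 ✗]
6^6 ≡ 11 (mod 19)  [q = 3: ≢ 1 ✓]
6^9 ≡ 1 shows ord(6) | 9, strictly less than φ(19); not a primitive root.

No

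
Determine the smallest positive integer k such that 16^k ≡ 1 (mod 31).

The order of 16 must divide φ(31) = 31 − 1 = 30 = 2 · 3 · 5.
Divisors of 30: 1, 2, 3, 5, 6, 10, 15, 30.
Check 16^d mod 31 for each divisor in increasing order:
16^1 ≡ 16
16^2 ≡ 8
16^3 ≡ 4
16^5 ≡ 1
So ord_31(16) = 5.

5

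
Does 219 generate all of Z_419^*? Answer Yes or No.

φ(419) = 419 − 1 = 418 = 2 · 11 · 19.
An element g generates (Z/419Z)^× iff g^(418/q) ≢ 1 (mod 419) for each prime q ∈ {2, 11, 19}.
219^209 ≡ 1 (mod 419)  [q = 2: ≡ 1 ✗]
219^38 ≡ 13 (mod 419)  [q = 11: ≢ 1 ✓]
219^22 ≡ 248 (mod 419)  [q = 19: ≢ 1 ✓]
219^209 ≡ 1 shows ord(219) | 209, strictly less than φ(419); not a primitive root.

No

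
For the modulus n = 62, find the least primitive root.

φ(62) = φ(2)·φ(31) = 1·30 = 30 = 2 · 3 · 5.
g is a primitive root iff g^(30/q) ≢ 1 (mod 62) for each prime q ∈ {2, 3, 5}.
g = 2: gcd(2, 62) = 2 > 1, not a unit — skip.
g = 3: 3^15 ≡ 61; 3^10 ≡ 25; 3^6 ≡ 47 — none is 1, so 3 is a primitive root.
The smallest primitive root modulo 62 is 3.

3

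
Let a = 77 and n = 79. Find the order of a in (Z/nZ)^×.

78

ord(77) | φ(79) = 79 − 1 = 78 = 2 · 3 · 13.
Divisors of 78: 1, 2, 3, 6, 13, 26, 39, 78.
Evaluate successive powers at the divisors of 78:
77^1 ≡ 77
77^2 ≡ 4
77^3 ≡ 71
77^6 ≡ 64
77^13 ≡ 24
77^26 ≡ 23
77^39 ≡ 78
77^78 ≡ 1
So ord_79(77) = 78.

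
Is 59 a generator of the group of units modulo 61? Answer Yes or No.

φ(61) = 61 − 1 = 60 = 2^2 · 3 · 5.
An element g generates (Z/61Z)^× iff g^(60/q) ≢ 1 (mod 61) for each prime q ∈ {2, 3, 5}.
59^30 ≡ 60 (mod 61)  [q = 2: ≢ 1 ✓]
59^20 ≡ 47 (mod 61)  [q = 3: ≢ 1 ✓]
59^12 ≡ 9 (mod 61)  [q = 5: ≢ 1 ✓]
All checks pass, so 59 has order 60 and is a primitive root modulo 61.

Yes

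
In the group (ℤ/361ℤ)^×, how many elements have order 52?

φ(361) = φ(19^2) = 19·(19−1) = 342 = 2 · 3^2 · 19.
(Z/361Z)^× is cyclic (|G| = 342); a cyclic group of order m has exactly φ(d) elements of each order d | m, and none otherwise.
Here 342 is not a multiple of 52, so there are no elements of order 52.

0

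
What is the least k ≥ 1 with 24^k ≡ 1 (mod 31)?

By Lagrange's theorem, ord_31(24) divides φ(31) = 31 − 1 = 30 = 2 · 3 · 5.
Divisors of 30: 1, 2, 3, 5, 6, 10, 15, 30.
Evaluate successive powers at the divisors of 30:
24^1 ≡ 24
24^2 ≡ 18
24^3 ≡ 29
24^5 ≡ 26
24^6 ≡ 4
24^10 ≡ 25
24^15 ≡ 30
24^30 ≡ 1
So ord_31(24) = 30.

30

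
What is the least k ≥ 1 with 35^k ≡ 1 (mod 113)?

16

By Lagrange's theorem, ord_113(35) divides φ(113) = 113 − 1 = 112 = 2^4 · 7.
Divisors of 112: 1, 2, 4, 7, 8, 14, 16, 28, 56, 112.
Evaluate successive powers at the divisors of 112:
35^1 ≡ 35 (mod 113)
35^2 ≡ 95 (mod 113)
35^4 ≡ 98 (mod 113)
35^7 ≡ 71 (mod 113)
35^8 ≡ 112 (mod 113)
35^14 ≡ 69 (mod 113)
35^16 ≡ 1 (mod 113) ✓
The smallest such exponent is 16, so the order of 35 is 16.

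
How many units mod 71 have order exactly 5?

4

φ(71) = 71 − 1 = 70 = 2 · 5 · 7.
In a cyclic group of order 70, there are φ(d) elements of order d for each divisor d of 70, and zero for non-divisors.
5 | 70, and φ(5) = 5 − 1 = 4.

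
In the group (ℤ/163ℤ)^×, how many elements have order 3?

φ(163) = 163 − 1 = 162 = 2 · 3^4.
In a cyclic group of order 162, there are φ(d) elements of order d for each divisor d of 162, and zero for non-divisors.
3 | 162, and φ(3) = 3 − 1 = 2.

2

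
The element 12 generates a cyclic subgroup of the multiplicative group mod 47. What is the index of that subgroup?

2

Since 12 ∈ (Z/47Z)^×, its order divides φ(47) = 47 − 1 = 46 = 2 · 23.
Divisors of 46: 1, 2, 23, 46.
Check 12^d mod 47 for each divisor in increasing order:
12^1 ≡ 12 (mod 47)
12^2 ≡ 3 (mod 47)
12^23 ≡ 1 (mod 47) ✓
The order of 12 is 23, so the subgroup it generates has 23 elements.
The index is φ(47) / ord(12) = 46 / 23 = 2.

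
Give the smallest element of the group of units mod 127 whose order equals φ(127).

3

φ(127) = 127 − 1 = 126 = 2 · 3^2 · 7.
Test candidates g = 2, 3, … against the prime factors q ∈ {2, 3, 7} of φ(127): g is a generator iff g^(126/q) ≢ 1 for every such q.
g = 2: 2^63 ≡ 1 — hits 1, so not a primitive root.
g = 3: 3^63 ≡ 126; 3^42 ≡ 107; 3^18 ≡ 4 — none is 1, so 3 is a primitive root.
The smallest primitive root modulo 127 is 3.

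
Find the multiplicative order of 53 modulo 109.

Since 53 ∈ (Z/109Z)^×, its order divides φ(109) = 109 − 1 = 108 = 2^2 · 3^3.
Divisors of 108: 1, 2, 3, 4, 6, 9, 12, 18, 27, 36, 54, 108.
Evaluate successive powers at the divisors of 108:
53^1 ≡ 53 (mod 109)
53^2 ≡ 84 (mod 109)
53^3 ≡ 92 (mod 109)
53^4 ≡ 80 (mod 109)
53^6 ≡ 71 (mod 109)
53^9 ≡ 101 (mod 109)
53^12 ≡ 27 (mod 109)
53^18 ≡ 64 (mod 109)
53^27 ≡ 33 (mod 109)
53^36 ≡ 63 (mod 109)
53^54 ≡ 108 (mod 109)
53^108 ≡ 1 (mod 109) ✓
The smallest such exponent is 108, so the order of 53 is 108.

108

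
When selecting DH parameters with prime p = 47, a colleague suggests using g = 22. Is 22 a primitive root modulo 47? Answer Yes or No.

Yes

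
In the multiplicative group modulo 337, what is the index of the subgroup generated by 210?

3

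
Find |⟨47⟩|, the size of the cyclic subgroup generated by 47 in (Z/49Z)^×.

42

Since 47 ∈ (Z/49Z)^×, its order divides φ(49) = φ(7^2) = 7·(7−1) = 42 = 2 · 3 · 7.
Divisors of 42: 1, 2, 3, 6, 7, 14, 21, 42.
Evaluate successive powers at the divisors of 42:
47^1 ≡ 47
47^2 ≡ 4
47^3 ≡ 41
47^6 ≡ 15
47^7 ≡ 19
47^14 ≡ 18
47^21 ≡ 48
47^42 ≡ 1
So ord_49(47) = 42.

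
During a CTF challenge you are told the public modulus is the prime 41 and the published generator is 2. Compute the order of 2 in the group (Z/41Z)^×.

20

By Lagrange's theorem, ord_41(2) divides φ(41) = 41 − 1 = 40 = 2^3 · 5.
Divisors of 40: 1, 2, 4, 5, 8, 10, 20, 40.
Evaluate successive powers at the divisors of 40:
2^1 ≡ 2 (mod 41)
2^2 ≡ 4 (mod 41)
2^4 ≡ 16 (mod 41)
2^5 ≡ 32 (mod 41)
2^8 ≡ 10 (mod 41)
2^10 ≡ 40 (mod 41)
2^20 ≡ 1 (mod 41) ✓
Therefore the multiplicative order of 2 modulo 41 is 20.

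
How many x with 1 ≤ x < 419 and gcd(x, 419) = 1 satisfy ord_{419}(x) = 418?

φ(419) = 419 − 1 = 418 = 2 · 11 · 19.
In a cyclic group of order 418, there are φ(d) elements of order d for each divisor d of 418, and zero for non-divisors.
418 = 2 · 11 · 19 divides 418, and φ(418) = 180.

180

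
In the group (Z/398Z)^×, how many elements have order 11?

φ(398) = φ(2)·φ(199) = 1·198 = 198 = 2 · 3^2 · 11.
In a cyclic group of order 198, there are φ(d) elements of order d for each divisor d of 198, and zero for non-divisors.
11 | 198, and φ(11) = 11 − 1 = 10.

10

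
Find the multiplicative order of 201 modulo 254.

63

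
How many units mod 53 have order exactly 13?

φ(53) = 53 − 1 = 52 = 2^2 · 13.
(Z/53Z)^× is cyclic (|G| = 52); a cyclic group of order m has exactly φ(d) elements of each order d | m, and none otherwise.
13 | 52, and φ(13) = 13 − 1 = 12.

12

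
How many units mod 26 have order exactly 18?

φ(26) = φ(2)·φ(13) = 1·12 = 12 = 2^2 · 3.
In a cyclic group of order 12, there are φ(d) elements of order d for each divisor d of 12, and zero for non-divisors.
18 does not divide 12, so no element of (Z/26Z)^× has order 18.

0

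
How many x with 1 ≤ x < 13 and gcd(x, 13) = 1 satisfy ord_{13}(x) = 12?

φ(13) = 13 − 1 = 12 = 2^2 · 3.
(Z/13Z)^× is cyclic (|G| = 12); a cyclic group of order m has exactly φ(d) elements of each order d | m, and none otherwise.
12 = 2^2 · 3 divides 12, and φ(12) = 4.

4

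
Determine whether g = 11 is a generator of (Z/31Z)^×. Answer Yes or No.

Yes

φ(31) = 31 − 1 = 30 = 2 · 3 · 5.
An element g generates (Z/31Z)^× iff g^(30/q) ≢ 1 (mod 31) for each prime q ∈ {2, 3, 5}.
11^15 ≡ 30 (mod 31)  [q = 2: ≢ 1 ✓]
11^10 ≡ 5 (mod 31)  [q = 3: ≢ 1 ✓]
11^6 ≡ 4 (mod 31)  [q = 5: ≢ 1 ✓]
All checks pass, so 11 has order 30 and is a primitive root modulo 31.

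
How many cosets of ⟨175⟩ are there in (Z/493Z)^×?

28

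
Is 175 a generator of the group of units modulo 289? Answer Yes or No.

Yes

φ(289) = φ(17^2) = 17·(17−1) = 272 = 2^4 · 17.
An element g generates (Z/289Z)^× iff g^(272/q) ≢ 1 (mod 289) for each prime q ∈ {2, 17}.
175^136 ≡ 288 (mod 289)  [q = 2: ≢ 1 ✓]
175^16 ≡ 171 (mod 289)  [q = 17: ≢ 1 ✓]
Every test exponent gives a nontrivial residue, hence 175 generates the full group.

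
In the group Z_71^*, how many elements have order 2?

φ(71) = 71 − 1 = 70 = 2 · 5 · 7.
In a cyclic group of order 70, there are φ(d) elements of order d for each divisor d of 70, and zero for non-divisors.
2 | 70, and φ(2) = 2 − 1 = 1.

1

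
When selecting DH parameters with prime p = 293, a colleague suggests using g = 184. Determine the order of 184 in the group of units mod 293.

By Lagrange's theorem, ord_293(184) divides φ(293) = 293 − 1 = 292 = 2^2 · 73.
Divisors of 292: 1, 2, 4, 73, 146, 292.
Evaluate successive powers at the divisors of 292:
184^1 ≡ 184 (mod 293)
184^2 ≡ 161 (mod 293)
184^4 ≡ 137 (mod 293)
184^73 ≡ 292 (mod 293)
184^146 ≡ 1 (mod 293) ✓
So ord_293(184) = 146.

146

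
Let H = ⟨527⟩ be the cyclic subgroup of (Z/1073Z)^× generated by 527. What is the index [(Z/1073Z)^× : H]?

ord(527) | φ(1073) = φ(29·37) = (29−1)·(37−1) = 28·36 = 1008 = 2^4 · 3^2 · 7.
Divisors of 1008: 1, 2, 3, 4, 6, 7, 8, 9, 12, 14, 16, 18, 21, 24, 28, 36, 42, 48, 56, 63, 72, 84, 112, 126, 144, 168, 252, 336, 504, 1008.
Check 527^d mod 1073 for each divisor in increasing order:
527^1 ≡ 527 (mod 1073)
527^2 ≡ 895 (mod 1073)
527^3 ≡ 618 (mod 1073)
527^4 ≡ 567 (mod 1073)
527^6 ≡ 1009 (mod 1073)
527^7 ≡ 608 (mod 1073)
527^8 ≡ 662 (mod 1073)
527^9 ≡ 149 (mod 1073)
527^12 ≡ 877 (mod 1073)
527^14 ≡ 552 (mod 1073)
527^16 ≡ 460 (mod 1073)
527^18 ≡ 741 (mod 1073)
527^21 ≡ 840 (mod 1073)
527^24 ≡ 861 (mod 1073)
527^28 ≡ 1045 (mod 1073)
527^36 ≡ 778 (mod 1073)
527^42 ≡ 639 (mod 1073)
527^48 ≡ 951 (mod 1073)
527^56 ≡ 784 (mod 1073)
527^63 ≡ 260 (mod 1073)
527^72 ≡ 112 (mod 1073)
527^84 ≡ 581 (mod 1073)
527^112 ≡ 900 (mod 1073)
527^126 ≡ 1 (mod 1073) ✓
So ord_1073(527) = 126, hence |⟨527⟩| = 126.
The index is φ(1073) / ord(527) = 1008 / 126 = 8.

8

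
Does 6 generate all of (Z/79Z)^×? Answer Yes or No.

Yes

φ(79) = 79 − 1 = 78 = 2 · 3 · 13.
It suffices to check that the order of 6 is not a proper divisor of 78: compute 6^(78/q) for q ∈ {2, 3, 13}.
6^39 ≡ 78 (mod 79)  [q = 2: ≢ 1 ✓]
6^26 ≡ 55 (mod 79)  [q = 3: ≢ 1 ✓]
6^6 ≡ 46 (mod 79)  [q = 13: ≢ 1 ✓]
Every test exponent gives a nontrivial residue, hence 6 generates the full group.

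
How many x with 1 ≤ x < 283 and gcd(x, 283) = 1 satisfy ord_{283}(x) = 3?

φ(283) = 283 − 1 = 282 = 2 · 3 · 47.
In a cyclic group of order 282, there are φ(d) elements of order d for each divisor d of 282, and zero for non-divisors.
3 | 282, and φ(3) = 3 − 1 = 2.

2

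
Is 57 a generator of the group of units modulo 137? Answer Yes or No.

Yes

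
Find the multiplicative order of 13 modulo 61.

3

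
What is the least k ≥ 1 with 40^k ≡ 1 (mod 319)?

140

ord(40) | φ(319) = φ(11·29) = (11−1)·(29−1) = 10·28 = 280 = 2^3 · 5 · 7.
Divisors of 280: 1, 2, 4, 5, 7, 8, 10, 14, 20, 28, 35, 40, 56, 70, 140, 280.
Test each divisor d:
40^1 ≡ 40 (mod 319)
40^2 ≡ 5 (mod 319)
40^4 ≡ 25 (mod 319)
40^5 ≡ 43 (mod 319)
40^7 ≡ 215 (mod 319)
40^8 ≡ 306 (mod 319)
40^10 ≡ 254 (mod 319)
40^14 ≡ 289 (mod 319)
40^20 ≡ 78 (mod 319)
40^28 ≡ 262 (mod 319)
40^35 ≡ 186 (mod 319)
40^40 ≡ 23 (mod 319)
40^56 ≡ 59 (mod 319)
40^70 ≡ 144 (mod 319)
40^140 ≡ 1 (mod 319) ✓
So ord_319(40) = 140.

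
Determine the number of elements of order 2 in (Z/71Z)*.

φ(71) = 71 − 1 = 70 = 2 · 5 · 7.
Since (Z/71Z)^× is cyclic of order 70, the number of elements of order d is φ(d) when d | 70 and 0 otherwise.
2 | 70, and φ(2) = 2 − 1 = 1.

1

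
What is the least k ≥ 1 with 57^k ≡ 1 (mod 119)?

Since 57 ∈ (Z/119Z)^×, its order divides φ(119) = φ(7·17) = (7−1)·(17−1) = 6·16 = 96 = 2^5 · 3.
Divisors of 96: 1, 2, 3, 4, 6, 8, 12, 16, 24, 32, 48, 96.
Test each divisor d:
57^1 ≡ 57 (mod 119)
57^2 ≡ 36 (mod 119)
57^3 ≡ 29 (mod 119)
57^4 ≡ 106 (mod 119)
57^6 ≡ 8 (mod 119)
57^8 ≡ 50 (mod 119)
57^12 ≡ 64 (mod 119)
57^16 ≡ 1 (mod 119) ✓
The smallest such exponent is 16, so the order of 57 is 16.

16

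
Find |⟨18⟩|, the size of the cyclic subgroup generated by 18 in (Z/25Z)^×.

The order of 18 must divide φ(25) = φ(5^2) = 5·(5−1) = 20 = 2^2 · 5.
Divisors of 20: 1, 2, 4, 5, 10, 20.
Compute 18^d (mod 25) for the divisors d until we hit 1:
18^1 ≡ 18 (mod 25)
18^2 ≡ 24 (mod 25)
18^4 ≡ 1 (mod 25) ✓
So ord_25(18) = 4.

4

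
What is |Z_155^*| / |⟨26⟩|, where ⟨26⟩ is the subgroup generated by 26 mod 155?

20

Since 26 ∈ (Z/155Z)^×, its order divides φ(155) = φ(5·31) = (5−1)·(31−1) = 4·30 = 120 = 2^3 · 3 · 5.
Divisors of 120: 1, 2, 3, 4, 5, 6, 8, 10, 12, 15, 20, 24, 30, 40, 60, 120.
Evaluate successive powers at the divisors of 120:
26^1 ≡ 26
26^2 ≡ 56
26^3 ≡ 61
26^4 ≡ 36
26^5 ≡ 6
26^6 ≡ 1
Thus |⟨26⟩| = ord(26) = 6.
Index = |(Z/155Z)^×| / |⟨26⟩| = 120 / 6 = 20.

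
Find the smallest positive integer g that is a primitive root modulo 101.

2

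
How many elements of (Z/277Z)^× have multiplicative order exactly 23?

22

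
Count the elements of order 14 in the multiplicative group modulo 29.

φ(29) = 29 − 1 = 28 = 2^2 · 7.
Since (Z/29Z)^× is cyclic of order 28, the number of elements of order d is φ(d) when d | 28 and 0 otherwise.
14 = 2 · 7 divides 28, and φ(14) = 6.

6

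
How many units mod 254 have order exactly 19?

0

φ(254) = φ(2)·φ(127) = 1·126 = 126 = 2 · 3^2 · 7.
Since (Z/254Z)^× is cyclic of order 126, the number of elements of order d is φ(d) when d | 126 and 0 otherwise.
19 does not divide 126, so no element of (Z/254Z)^× has order 19.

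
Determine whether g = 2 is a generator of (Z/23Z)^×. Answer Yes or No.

φ(23) = 23 − 1 = 22 = 2 · 11.
An element g generates (Z/23Z)^× iff g^(22/q) ≢ 1 (mod 23) for each prime q ∈ {2, 11}.
2^11 ≡ 1 (mod 23)  [q = 2: ≡ 1 ✗]
2^2 ≡ 4 (mod 23)  [q = 11: ≢ 1 ✓]
Since 2^11 ≡ 1, the order of 2 divides 11 < 22, so 2 is not a primitive root.

No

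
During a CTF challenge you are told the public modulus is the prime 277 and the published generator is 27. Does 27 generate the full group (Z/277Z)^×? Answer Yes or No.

No

φ(277) = 277 − 1 = 276 = 2^2 · 3 · 23.
An element g generates (Z/277Z)^× iff g^(276/q) ≢ 1 (mod 277) for each prime q ∈ {2, 3, 23}.
27^138 ≡ 1 (mod 277)  [q = 2: ≡ 1 ✗]
27^92 ≡ 1 (mod 277)  [q = 3: ≡ 1 ✗]
27^12 ≡ 164 (mod 277)  [q = 23: ≢ 1 ✓]
Since 27^138 ≡ 1, the order of 27 divides 138 < 276, so 27 is not a primitive root.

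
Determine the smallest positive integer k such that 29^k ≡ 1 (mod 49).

The order of 29 must divide φ(49) = φ(7^2) = 7·(7−1) = 42 = 2 · 3 · 7.
Divisors of 42: 1, 2, 3, 6, 7, 14, 21, 42.
Check 29^d mod 49 for each divisor in increasing order:
29^1 ≡ 29
29^2 ≡ 8
29^3 ≡ 36
29^6 ≡ 22
29^7 ≡ 1
Hence ord(29) = 7.

7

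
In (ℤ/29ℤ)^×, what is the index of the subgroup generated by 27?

1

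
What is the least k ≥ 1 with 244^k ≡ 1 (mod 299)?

66

By Lagrange's theorem, ord_299(244) divides φ(299) = φ(13·23) = (13−1)·(23−1) = 12·22 = 264 = 2^3 · 3 · 11.
Divisors of 264: 1, 2, 3, 4, 6, 8, 11, 12, 22, 24, 33, 44, 66, 88, 132, 264.
Evaluate successive powers at the divisors of 264:
244^1 ≡ 244
244^2 ≡ 35
244^3 ≡ 168
244^4 ≡ 29
244^6 ≡ 118
244^8 ≡ 243
244^11 ≡ 160
244^12 ≡ 170
244^22 ≡ 185
244^24 ≡ 196
244^33 ≡ 298
244^44 ≡ 139
244^66 ≡ 1
Therefore the multiplicative order of 244 modulo 299 is 66.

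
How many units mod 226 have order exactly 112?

48

φ(226) = φ(2)·φ(113) = 1·112 = 112 = 2^4 · 7.
Since (Z/226Z)^× is cyclic of order 112, the number of elements of order d is φ(d) when d | 112 and 0 otherwise.
112 = 2^4 · 7 divides 112, and φ(112) = 48.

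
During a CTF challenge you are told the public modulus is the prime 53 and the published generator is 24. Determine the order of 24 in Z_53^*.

13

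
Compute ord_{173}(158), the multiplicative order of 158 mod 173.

43

ord(158) | φ(173) = 173 − 1 = 172 = 2^2 · 43.
Divisors of 172: 1, 2, 4, 43, 86, 172.
Check 158^d mod 173 for each divisor in increasing order:
158^1 ≡ 158
158^2 ≡ 52
158^4 ≡ 109
158^43 ≡ 1
Therefore the multiplicative order of 158 modulo 173 is 43.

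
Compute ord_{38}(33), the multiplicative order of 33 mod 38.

18

By Lagrange's theorem, ord_38(33) divides φ(38) = φ(2)·φ(19) = 1·18 = 18 = 2 · 3^2.
Divisors of 18: 1, 2, 3, 6, 9, 18.
Compute 33^d (mod 38) for the divisors d until we hit 1:
33^1 ≡ 33 (mod 38)
33^2 ≡ 25 (mod 38)
33^3 ≡ 27 (mod 38)
33^6 ≡ 7 (mod 38)
33^9 ≡ 37 (mod 38)
33^18 ≡ 1 (mod 38) ✓
So ord_38(33) = 18.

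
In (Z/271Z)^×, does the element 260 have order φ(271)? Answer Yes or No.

φ(271) = 271 − 1 = 270 = 2 · 3^3 · 5.
It suffices to check that the order of 260 is not a proper divisor of 270: compute 260^(270/q) for q ∈ {2, 3, 5}.
260^135 ≡ 270 (mod 271)  [q = 2: ≢ 1 ✓]
260^90 ≡ 242 (mod 271)  [q = 3: ≢ 1 ✓]
260^54 ≡ 187 (mod 271)  [q = 5: ≢ 1 ✓]
Every test exponent gives a nontrivial residue, hence 260 generates the full group.

Yes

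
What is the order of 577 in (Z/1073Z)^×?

By Lagrange's theorem, ord_1073(577) divides φ(1073) = φ(29·37) = (29−1)·(37−1) = 28·36 = 1008 = 2^4 · 3^2 · 7.
Divisors of 1008: 1, 2, 3, 4, 6, 7, 8, 9, 12, 14, 16, 18, 21, 24, 28, 36, 42, 48, 56, 63, 72, 84, 112, 126, 144, 168, 252, 336, 504, 1008.
Evaluate successive powers at the divisors of 1008:
577^1 ≡ 577 (mod 1073)
577^2 ≡ 299 (mod 1073)
577^3 ≡ 843 (mod 1073)
577^4 ≡ 342 (mod 1073)
577^6 ≡ 323 (mod 1073)
577^7 ≡ 742 (mod 1073)
577^8 ≡ 7 (mod 1073)
577^9 ≡ 820 (mod 1073)
577^12 ≡ 248 (mod 1073)
577^14 ≡ 115 (mod 1073)
577^16 ≡ 49 (mod 1073)
577^18 ≡ 702 (mod 1073)
577^21 ≡ 563 (mod 1073)
577^24 ≡ 343 (mod 1073)
577^28 ≡ 349 (mod 1073)
577^36 ≡ 297 (mod 1073)
577^42 ≡ 434 (mod 1073)
577^48 ≡ 692 (mod 1073)
577^56 ≡ 552 (mod 1073)
577^63 ≡ 771 (mod 1073)
577^72 ≡ 223 (mod 1073)
577^84 ≡ 581 (mod 1073)
577^112 ≡ 1045 (mod 1073)
577^126 ≡ 1072 (mod 1073)
577^144 ≡ 371 (mod 1073)
577^168 ≡ 639 (mod 1073)
577^252 ≡ 1 (mod 1073) ✓
The smallest such exponent is 252, so the order of 577 is 252.

252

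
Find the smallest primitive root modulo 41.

φ(41) = 41 − 1 = 40 = 2^3 · 5.
g is a primitive root iff g^(40/q) ≢ 1 (mod 41) for each prime q ∈ {2, 5}.
g = 2: 2^20 ≡ 1 — hits 1, so not a primitive root.
g = 3: 3^20 ≡ 40; 3^8 ≡ 1 — hits 1, so not a primitive root.
g = 4: 4^20 ≡ 1 — hits 1, so not a primitive root.
g = 5: 5^20 ≡ 1 — hits 1, so not a primitive root.
g = 6: 6^20 ≡ 40; 6^8 ≡ 10 — none is 1, so 6 is a primitive root.
Hence the least primitive root of 41 is 6.

6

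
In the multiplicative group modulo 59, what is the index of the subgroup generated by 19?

2

By Lagrange's theorem, ord_59(19) divides φ(59) = 59 − 1 = 58 = 2 · 29.
Divisors of 58: 1, 2, 29, 58.
Check 19^d mod 59 for each divisor in increasing order:
19^1 ≡ 19 (mod 59)
19^2 ≡ 7 (mod 59)
19^29 ≡ 1 (mod 59) ✓
The order of 19 is 29, so the subgroup it generates has 29 elements.
Index = |(Z/59Z)^×| / |⟨19⟩| = 58 / 29 = 2.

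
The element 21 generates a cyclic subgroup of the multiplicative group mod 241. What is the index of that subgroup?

By Lagrange's theorem, ord_241(21) divides φ(241) = 241 − 1 = 240 = 2^4 · 3 · 5.
Divisors of 240: 1, 2, 3, 4, 5, 6, 8, 10, 12, 15, 16, 20, 24, 30, 40, 48, 60, 80, 120, 240.
Compute 21^d (mod 241) for the divisors d until we hit 1:
21^1 ≡ 21 (mod 241)
21^2 ≡ 200 (mod 241)
21^3 ≡ 103 (mod 241)
21^4 ≡ 235 (mod 241)
21^5 ≡ 115 (mod 241)
21^6 ≡ 5 (mod 241)
21^8 ≡ 36 (mod 241)
21^10 ≡ 211 (mod 241)
21^12 ≡ 25 (mod 241)
21^15 ≡ 165 (mod 241)
21^16 ≡ 91 (mod 241)
21^20 ≡ 177 (mod 241)
21^24 ≡ 143 (mod 241)
21^30 ≡ 233 (mod 241)
21^40 ≡ 240 (mod 241)
21^48 ≡ 205 (mod 241)
21^60 ≡ 64 (mod 241)
21^80 ≡ 1 (mod 241) ✓
The order of 21 is 80, so the subgroup it generates has 80 elements.
Index = |(Z/241Z)^×| / |⟨21⟩| = 240 / 80 = 3.

3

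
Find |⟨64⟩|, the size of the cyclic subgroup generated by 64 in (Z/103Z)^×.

17

ord(64) | φ(103) = 103 − 1 = 102 = 2 · 3 · 17.
Divisors of 102: 1, 2, 3, 6, 17, 34, 51, 102.
Evaluate successive powers at the divisors of 102:
64^1 ≡ 64 (mod 103)
64^2 ≡ 79 (mod 103)
64^3 ≡ 9 (mod 103)
64^6 ≡ 81 (mod 103)
64^17 ≡ 1 (mod 103) ✓
The smallest such exponent is 17, so the order of 64 is 17.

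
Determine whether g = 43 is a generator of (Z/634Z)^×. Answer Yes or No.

φ(634) = φ(2)·φ(317) = 1·316 = 316 = 2^2 · 79.
Test 43^(316/q) mod 634 for each prime factor q of 316:
43^158 ≡ 1 (mod 634)  [q = 2: ≡ 1 ✗]
43^4 ≡ 273 (mod 634)  [q = 79: ≢ 1 ✓]
43^158 ≡ 1 shows ord(43) | 158, strictly less than φ(634); not a primitive root.

No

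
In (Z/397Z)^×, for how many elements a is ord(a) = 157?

0

φ(397) = 397 − 1 = 396 = 2^2 · 3^2 · 11.
(Z/397Z)^× is cyclic (|G| = 396); a cyclic group of order m has exactly φ(d) elements of each order d | m, and none otherwise.
157 does not divide 396, so no element of (Z/397Z)^× has order 157.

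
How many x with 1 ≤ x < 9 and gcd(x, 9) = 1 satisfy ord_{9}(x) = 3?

2

φ(9) = φ(3^2) = 3·(3−1) = 6 = 2 · 3.
Since (Z/9Z)^× is cyclic of order 6, the number of elements of order d is φ(d) when d | 6 and 0 otherwise.
3 | 6, and φ(3) = 3 − 1 = 2.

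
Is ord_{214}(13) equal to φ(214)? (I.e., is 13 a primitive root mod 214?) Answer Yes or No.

No

φ(214) = φ(2)·φ(107) = 1·106 = 106 = 2 · 53.
13 is a primitive root mod 214 iff 13^(φ(214)/q) ≢ 1 for every prime q | φ(214), i.e. q ∈ {2, 53}.
13^53 ≡ 1 (mod 214)  [q = 2: ≡ 1 ✗]
13^2 ≡ 169 (mod 214)  [q = 53: ≢ 1 ✓]
The check at q = 2 fails, so 13 generates a proper subgroup.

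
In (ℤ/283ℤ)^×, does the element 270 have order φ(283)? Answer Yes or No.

Yes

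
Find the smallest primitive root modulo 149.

2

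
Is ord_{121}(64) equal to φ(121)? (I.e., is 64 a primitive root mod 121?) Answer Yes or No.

φ(121) = φ(11^2) = 11·(11−1) = 110 = 2 · 5 · 11.
Test 64^(110/q) mod 121 for each prime factor q of 110:
64^55 ≡ 1 (mod 121)  [q = 2: ≡ 1 ✗]
64^22 ≡ 81 (mod 121)  [q = 5: ≢ 1 ✓]
64^10 ≡ 89 (mod 121)  [q = 11: ≢ 1 ✓]
64^55 ≡ 1 shows ord(64) | 55, strictly less than φ(121); not a primitive root.

No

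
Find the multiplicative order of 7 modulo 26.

12

ord(7) | φ(26) = φ(2)·φ(13) = 1·12 = 12 = 2^2 · 3.
Divisors of 12: 1, 2, 3, 4, 6, 12.
Check 7^d mod 26 for each divisor in increasing order:
7^1 ≡ 7
7^2 ≡ 23
7^3 ≡ 5
7^4 ≡ 9
7^6 ≡ 25
7^12 ≡ 1
The smallest such exponent is 12, so the order of 7 is 12.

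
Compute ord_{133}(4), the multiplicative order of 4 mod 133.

9

By Lagrange's theorem, ord_133(4) divides φ(133) = φ(7·19) = (7−1)·(19−1) = 6·18 = 108 = 2^2 · 3^3.
Divisors of 108: 1, 2, 3, 4, 6, 9, 12, 18, 27, 36, 54, 108.
Compute 4^d (mod 133) for the divisors d until we hit 1:
4^1 ≡ 4
4^2 ≡ 16
4^3 ≡ 64
4^4 ≡ 123
4^6 ≡ 106
4^9 ≡ 1
Therefore the multiplicative order of 4 modulo 133 is 9.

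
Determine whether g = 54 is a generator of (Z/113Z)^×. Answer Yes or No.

φ(113) = 113 − 1 = 112 = 2^4 · 7.
An element g generates (Z/113Z)^× iff g^(112/q) ≢ 1 (mod 113) for each prime q ∈ {2, 7}.
54^56 ≡ 112 (mod 113)  [q = 2: ≢ 1 ✓]
54^16 ≡ 49 (mod 113)  [q = 7: ≢ 1 ✓]
None equal 1, so ord_113(54) = 112: 54 is a primitive root.

Yes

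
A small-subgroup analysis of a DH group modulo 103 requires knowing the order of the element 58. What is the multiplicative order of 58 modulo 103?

By Lagrange's theorem, ord_103(58) divides φ(103) = 103 − 1 = 102 = 2 · 3 · 17.
Divisors of 102: 1, 2, 3, 6, 17, 34, 51, 102.
Compute 58^d (mod 103) for the divisors d until we hit 1:
58^1 ≡ 58 (mod 103)
58^2 ≡ 68 (mod 103)
58^3 ≡ 30 (mod 103)
58^6 ≡ 76 (mod 103)
58^17 ≡ 46 (mod 103)
58^34 ≡ 56 (mod 103)
58^51 ≡ 1 (mod 103) ✓
Therefore the multiplicative order of 58 modulo 103 is 51.

51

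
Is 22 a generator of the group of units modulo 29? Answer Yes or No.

φ(29) = 29 − 1 = 28 = 2^2 · 7.
Test 22^(28/q) mod 29 for each prime factor q of 28:
22^14 ≡ 1 (mod 29)  [q = 2: ≡ 1 ✗]
22^4 ≡ 23 (mod 29)  [q = 7: ≢ 1 ✓]
The check at q = 2 fails, so 22 generates a proper subgroup.

No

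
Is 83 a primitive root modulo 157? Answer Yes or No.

φ(157) = 157 − 1 = 156 = 2^2 · 3 · 13.
It suffices to check that the order of 83 is not a proper divisor of 156: compute 83^(156/q) for q ∈ {2, 3, 13}.
83^78 ≡ 156 (mod 157)  [q = 2: ≢ 1 ✓]
83^52 ≡ 144 (mod 157)  [q = 3: ≢ 1 ✓]
83^12 ≡ 46 (mod 157)  [q = 13: ≢ 1 ✓]
Every test exponent gives a nontrivial residue, hence 83 generates the full group.

Yes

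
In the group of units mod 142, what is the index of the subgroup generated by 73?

2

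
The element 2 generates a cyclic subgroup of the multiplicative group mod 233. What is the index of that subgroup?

8

Since 2 ∈ (Z/233Z)^×, its order divides φ(233) = 233 − 1 = 232 = 2^3 · 29.
Divisors of 232: 1, 2, 4, 8, 29, 58, 116, 232.
Evaluate successive powers at the divisors of 232:
2^1 ≡ 2 (mod 233)
2^2 ≡ 4 (mod 233)
2^4 ≡ 16 (mod 233)
2^8 ≡ 23 (mod 233)
2^29 ≡ 1 (mod 233) ✓
So ord_233(2) = 29, hence |⟨2⟩| = 29.
[(Z/233Z)^× : ⟨2⟩] = 232/29 = 8.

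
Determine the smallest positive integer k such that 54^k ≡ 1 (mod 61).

60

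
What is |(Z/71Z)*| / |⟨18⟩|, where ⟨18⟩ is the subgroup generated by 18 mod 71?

Since 18 ∈ (Z/71Z)^×, its order divides φ(71) = 71 − 1 = 70 = 2 · 5 · 7.
Divisors of 70: 1, 2, 5, 7, 10, 14, 35, 70.
Compute 18^d (mod 71) for the divisors d until we hit 1:
18^1 ≡ 18
18^2 ≡ 40
18^5 ≡ 45
18^7 ≡ 25
18^10 ≡ 37
18^14 ≡ 57
18^35 ≡ 1
Thus |⟨18⟩| = ord(18) = 35.
The index is φ(71) / ord(18) = 70 / 35 = 2.

2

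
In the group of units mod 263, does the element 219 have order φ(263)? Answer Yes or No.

φ(263) = 263 − 1 = 262 = 2 · 131.
It suffices to check that the order of 219 is not a proper divisor of 262: compute 219^(262/q) for q ∈ {2, 131}.
219^131 ≡ 262 (mod 263)  [q = 2: ≢ 1 ✓]
219^2 ≡ 95 (mod 263)  [q = 131: ≢ 1 ✓]
None equal 1, so ord_263(219) = 262: 219 is a primitive root.

Yes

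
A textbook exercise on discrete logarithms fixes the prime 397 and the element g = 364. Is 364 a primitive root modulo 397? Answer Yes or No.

No

φ(397) = 397 − 1 = 396 = 2^2 · 3^2 · 11.
Test 364^(396/q) mod 397 for each prime factor q of 396:
364^198 ≡ 1 (mod 397)  [q = 2: ≡ 1 ✗]
364^132 ≡ 362 (mod 397)  [q = 3: ≢ 1 ✓]
364^36 ≡ 99 (mod 397)  [q = 11: ≢ 1 ✓]
Since 364^198 ≡ 1, the order of 364 divides 198 < 396, so 364 is not a primitive root.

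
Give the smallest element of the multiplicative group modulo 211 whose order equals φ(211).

2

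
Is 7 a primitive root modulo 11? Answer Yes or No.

Yes

φ(11) = 11 − 1 = 10 = 2 · 5.
It suffices to check that the order of 7 is not a proper divisor of 10: compute 7^(10/q) for q ∈ {2, 5}.
7^5 ≡ 10 (mod 11)  [q = 2: ≢ 1 ✓]
7^2 ≡ 5 (mod 11)  [q = 5: ≢ 1 ✓]
Every test exponent gives a nontrivial residue, hence 7 generates the full group.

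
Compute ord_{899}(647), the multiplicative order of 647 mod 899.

70

The order of 647 must divide φ(899) = φ(29·31) = (29−1)·(31−1) = 28·30 = 840 = 2^3 · 3 · 5 · 7.
Divisors of 840: 1, 2, 3, 4, 5, 6, 7, 8, 10, 12, 14, 15, 20, 21, 24, 28, 30, 35, 40, 42, 56, 60, 70, 84, 105, 120, 140, 168, 210, 280, 420, 840.
Test each divisor d:
647^1 ≡ 647
647^2 ≡ 574
647^3 ≡ 91
647^4 ≡ 442
647^5 ≡ 92
647^6 ≡ 190
647^7 ≡ 666
647^8 ≡ 281
647^10 ≡ 373
647^12 ≡ 140
647^14 ≡ 349
647^15 ≡ 154
647^20 ≡ 683
647^21 ≡ 492
647^24 ≡ 721
647^28 ≡ 436
647^30 ≡ 342
647^35 ≡ 898
647^40 ≡ 807
647^42 ≡ 233
647^56 ≡ 407
647^60 ≡ 94
647^70 ≡ 1
The smallest such exponent is 70, so the order of 647 is 70.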